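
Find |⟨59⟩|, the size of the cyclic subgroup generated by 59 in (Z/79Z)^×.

ord(59) | φ(79) = 79 − 1 = 78 = 2 · 3 · 13.
Divisors of 78: 1, 2, 3, 6, 13, 26, 39, 78.
Test each divisor d:
59^1 ≡ 59 (mod 79)
59^2 ≡ 5 (mod 79)
59^3 ≡ 58 (mod 79)
59^6 ≡ 46 (mod 79)
59^13 ≡ 24 (mod 79)
59^26 ≡ 23 (mod 79)
59^39 ≡ 78 (mod 79)
59^78 ≡ 1 (mod 79) ✓
Hence ord(59) = 78.

78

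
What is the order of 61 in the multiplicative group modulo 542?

ord(61) | φ(542) = φ(2)·φ(271) = 1·270 = 270 = 2 · 3^3 · 5.
Divisors of 270: 1, 2, 3, 5, 6, 9, 10, 15, 18, 27, 30, 45, 54, 90, 135, 270.
Test each divisor d:
61^1 ≡ 61 (mod 542)
61^2 ≡ 469 (mod 542)
61^3 ≡ 425 (mod 542)
61^5 ≡ 411 (mod 542)
61^6 ≡ 139 (mod 542)
61^9 ≡ 539 (mod 542)
61^10 ≡ 359 (mod 542)
61^15 ≡ 125 (mod 542)
61^18 ≡ 9 (mod 542)
61^27 ≡ 515 (mod 542)
61^30 ≡ 449 (mod 542)
61^45 ≡ 299 (mod 542)
61^54 ≡ 187 (mod 542)
61^90 ≡ 513 (mod 542)
61^135 ≡ 1 (mod 542) ✓
The smallest such exponent is 135, so the order of 61 is 135.

135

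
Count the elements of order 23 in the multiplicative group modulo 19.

φ(19) = 19 − 1 = 18 = 2 · 3^2.
Since (Z/19Z)^× is cyclic of order 18, the number of elements of order d is φ(d) when d | 18 and 0 otherwise.
Since 23 ∤ 18, the count is 0.

0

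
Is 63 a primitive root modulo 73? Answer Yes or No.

No

φ(73) = 73 − 1 = 72 = 2^3 · 3^2.
Test 63^(72/q) mod 73 for each prime factor q of 72:
63^36 ≡ 72 (mod 73)  [q = 2: ≢ 1 ✓]
63^24 ≡ 1 (mod 73)  [q = 3: ≡ 1 ✗]
Since 63^24 ≡ 1, the order of 63 divides 24 < 72, so 63 is not a primitive root.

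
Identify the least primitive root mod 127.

φ(127) = 127 − 1 = 126 = 2 · 3^2 · 7.
Test candidates g = 2, 3, … against the prime factors q ∈ {2, 3, 7} of φ(127): g is a generator iff g^(126/q) ≢ 1 for every such q.
g = 2: 2^63 ≡ 1 — hits 1, so not a primitive root.
g = 3: 3^63 ≡ 126; 3^42 ≡ 107; 3^18 ≡ 4 — none is 1, so 3 is a primitive root.
Hence the least primitive root of 127 is 3.

3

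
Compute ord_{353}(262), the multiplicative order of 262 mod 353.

88

The order of 262 must divide φ(353) = 353 − 1 = 352 = 2^5 · 11.
Divisors of 352: 1, 2, 4, 8, 11, 16, 22, 32, 44, 88, 176, 352.
Compute 262^d (mod 353) for the divisors d until we hit 1:
262^1 ≡ 262 (mod 353)
262^2 ≡ 162 (mod 353)
262^4 ≡ 122 (mod 353)
262^8 ≡ 58 (mod 353)
262^11 ≡ 283 (mod 353)
262^16 ≡ 187 (mod 353)
262^22 ≡ 311 (mod 353)
262^32 ≡ 22 (mod 353)
262^44 ≡ 352 (mod 353)
262^88 ≡ 1 (mod 353) ✓
The smallest such exponent is 88, so the order of 262 is 88.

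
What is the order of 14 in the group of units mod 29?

28

Since 14 ∈ (Z/29Z)^×, its order divides φ(29) = 29 − 1 = 28 = 2^2 · 7.
Divisors of 28: 1, 2, 4, 7, 14, 28.
Test each divisor d:
14^1 ≡ 14 (mod 29)
14^2 ≡ 22 (mod 29)
14^4 ≡ 20 (mod 29)
14^7 ≡ 12 (mod 29)
14^14 ≡ 28 (mod 29)
14^28 ≡ 1 (mod 29) ✓
Hence ord(14) = 28.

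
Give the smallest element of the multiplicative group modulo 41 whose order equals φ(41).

φ(41) = 41 − 1 = 40 = 2^3 · 5.
g is a primitive root iff g^(40/q) ≢ 1 (mod 41) for each prime q ∈ {2, 5}.
g = 2: 2^20 ≡ 1 — hits 1, so not a primitive root.
g = 3: 3^20 ≡ 40; 3^8 ≡ 1 — hits 1, so not a primitive root.
g = 4: 4^20 ≡ 1 — hits 1, so not a primitive root.
g = 5: 5^20 ≡ 1 — hits 1, so not a primitive root.
g = 6: 6^20 ≡ 40; 6^8 ≡ 10 — none is 1, so 6 is a primitive root.
So 6 is the smallest generator of (Z/41Z)^×.

6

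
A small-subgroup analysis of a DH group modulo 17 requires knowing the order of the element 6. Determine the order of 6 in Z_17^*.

By Lagrange's theorem, ord_17(6) divides φ(17) = 17 − 1 = 16 = 2^4.
Divisors of 16: 1, 2, 4, 8, 16.
Evaluate successive powers at the divisors of 16:
6^1 ≡ 6 (mod 17)
6^2 ≡ 2 (mod 17)
6^4 ≡ 4 (mod 17)
6^8 ≡ 16 (mod 17)
6^16 ≡ 1 (mod 17) ✓
So ord_17(6) = 16.

16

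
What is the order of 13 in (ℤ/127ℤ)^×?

63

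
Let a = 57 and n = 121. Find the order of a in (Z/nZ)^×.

110

Since 57 ∈ (Z/121Z)^×, its order divides φ(121) = φ(11^2) = 11·(11−1) = 110 = 2 · 5 · 11.
Divisors of 110: 1, 2, 5, 10, 11, 22, 55, 110.
Evaluate successive powers at the divisors of 110:
57^1 ≡ 57 (mod 121)
57^2 ≡ 103 (mod 121)
57^5 ≡ 76 (mod 121)
57^10 ≡ 89 (mod 121)
57^11 ≡ 112 (mod 121)
57^22 ≡ 81 (mod 121)
57^55 ≡ 120 (mod 121)
57^110 ≡ 1 (mod 121) ✓
Hence ord(57) = 110.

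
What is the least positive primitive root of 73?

5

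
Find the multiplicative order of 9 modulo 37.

9

By Lagrange's theorem, ord_37(9) divides φ(37) = 37 − 1 = 36 = 2^2 · 3^2.
Divisors of 36: 1, 2, 3, 4, 6, 9, 12, 18, 36.
Compute 9^d (mod 37) for the divisors d until we hit 1:
9^1 ≡ 9
9^2 ≡ 7
9^3 ≡ 26
9^4 ≡ 12
9^6 ≡ 10
9^9 ≡ 1
So ord_37(9) = 9.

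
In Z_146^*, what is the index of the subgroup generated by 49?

The order of 49 must divide φ(146) = φ(2)·φ(73) = 1·72 = 72 = 2^3 · 3^2.
Divisors of 72: 1, 2, 3, 4, 6, 8, 9, 12, 18, 24, 36, 72.
Evaluate successive powers at the divisors of 72:
49^1 ≡ 49
49^2 ≡ 65
49^3 ≡ 119
49^4 ≡ 137
49^6 ≡ 145
49^8 ≡ 81
49^9 ≡ 27
49^12 ≡ 1
Thus |⟨49⟩| = ord(49) = 12.
Index = |(Z/146Z)^×| / |⟨49⟩| = 72 / 12 = 6.

6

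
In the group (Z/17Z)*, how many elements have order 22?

0

φ(17) = 17 − 1 = 16 = 2^4.
Since (Z/17Z)^× is cyclic of order 16, the number of elements of order d is φ(d) when d | 16 and 0 otherwise.
22 does not divide 16, so no element of (Z/17Z)^× has order 22.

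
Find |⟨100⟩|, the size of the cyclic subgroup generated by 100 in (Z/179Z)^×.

ord(100) | φ(179) = 179 − 1 = 178 = 2 · 89.
Divisors of 178: 1, 2, 89, 178.
Test each divisor d:
100^1 ≡ 100 (mod 179)
100^2 ≡ 155 (mod 179)
100^89 ≡ 1 (mod 179) ✓
So ord_179(100) = 89.

89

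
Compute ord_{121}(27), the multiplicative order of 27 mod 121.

By Lagrange's theorem, ord_121(27) divides φ(121) = φ(11^2) = 11·(11−1) = 110 = 2 · 5 · 11.
Divisors of 110: 1, 2, 5, 10, 11, 22, 55, 110.
Test each divisor d:
27^1 ≡ 27 (mod 121)
27^2 ≡ 3 (mod 121)
27^5 ≡ 1 (mod 121) ✓
Hence ord(27) = 5.

5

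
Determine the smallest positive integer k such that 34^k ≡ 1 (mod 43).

ord(34) | φ(43) = 43 − 1 = 42 = 2 · 3 · 7.
Divisors of 42: 1, 2, 3, 6, 7, 14, 21, 42.
Test each divisor d:
34^1 ≡ 34
34^2 ≡ 38
34^3 ≡ 2
34^6 ≡ 4
34^7 ≡ 7
34^14 ≡ 6
34^21 ≡ 42
34^42 ≡ 1
Hence ord(34) = 42.

42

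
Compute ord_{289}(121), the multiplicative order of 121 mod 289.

The order of 121 must divide φ(289) = φ(17^2) = 17·(17−1) = 272 = 2^4 · 17.
Divisors of 272: 1, 2, 4, 8, 16, 17, 34, 68, 136, 272.
Check 121^d mod 289 for each divisor in increasing order:
121^1 ≡ 121 (mod 289)
121^2 ≡ 191 (mod 289)
121^4 ≡ 67 (mod 289)
121^8 ≡ 154 (mod 289)
121^16 ≡ 18 (mod 289)
121^17 ≡ 155 (mod 289)
121^34 ≡ 38 (mod 289)
121^68 ≡ 288 (mod 289)
121^136 ≡ 1 (mod 289) ✓
Hence ord(121) = 136.

136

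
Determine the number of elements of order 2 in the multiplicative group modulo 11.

1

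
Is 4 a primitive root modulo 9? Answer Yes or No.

No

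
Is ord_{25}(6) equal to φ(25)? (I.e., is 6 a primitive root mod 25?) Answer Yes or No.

φ(25) = φ(5^2) = 5·(5−1) = 20 = 2^2 · 5.
An element g generates (Z/25Z)^× iff g^(20/q) ≢ 1 (mod 25) for each prime q ∈ {2, 5}.
6^10 ≡ 1 (mod 25)  [q = 2: ≡ 1 ✗]
6^4 ≡ 21 (mod 25)  [q = 5: ≢ 1 ✓]
6^10 ≡ 1 shows ord(6) | 10, strictly less than φ(25); not a primitive root.

No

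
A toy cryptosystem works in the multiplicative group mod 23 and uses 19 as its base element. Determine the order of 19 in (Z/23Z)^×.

ord(19) | φ(23) = 23 − 1 = 22 = 2 · 11.
Divisors of 22: 1, 2, 11, 22.
Check 19^d mod 23 for each divisor in increasing order:
19^1 ≡ 19 (mod 23)
19^2 ≡ 16 (mod 23)
19^11 ≡ 22 (mod 23)
19^22 ≡ 1 (mod 23) ✓
The smallest such exponent is 22, so the order of 19 is 22.

22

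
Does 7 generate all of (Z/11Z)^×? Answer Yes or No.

φ(11) = 11 − 1 = 10 = 2 · 5.
Test 7^(10/q) mod 11 for each prime factor q of 10:
7^5 ≡ 10 (mod 11)  [q = 2: ≢ 1 ✓]
7^2 ≡ 5 (mod 11)  [q = 5: ≢ 1 ✓]
Every test exponent gives a nontrivial residue, hence 7 generates the full group.

Yes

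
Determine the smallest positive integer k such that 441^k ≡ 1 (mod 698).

58

Since 441 ∈ (Z/698Z)^×, its order divides φ(698) = φ(2)·φ(349) = 1·348 = 348 = 2^2 · 3 · 29.
Divisors of 348: 1, 2, 3, 4, 6, 12, 29, 58, 87, 116, 174, 348.
Evaluate successive powers at the divisors of 348:
441^1 ≡ 441 (mod 698)
441^2 ≡ 437 (mod 698)
441^3 ≡ 69 (mod 698)
441^4 ≡ 415 (mod 698)
441^6 ≡ 573 (mod 698)
441^12 ≡ 269 (mod 698)
441^29 ≡ 697 (mod 698)
441^58 ≡ 1 (mod 698) ✓
Hence ord(441) = 58.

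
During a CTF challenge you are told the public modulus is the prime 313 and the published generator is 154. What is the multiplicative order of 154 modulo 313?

312

By Lagrange's theorem, ord_313(154) divides φ(313) = 313 − 1 = 312 = 2^3 · 3 · 13.
Divisors of 312: 1, 2, 3, 4, 6, 8, 12, 13, 24, 26, 39, 52, 78, 104, 156, 312.
Test each divisor d:
154^1 ≡ 154 (mod 313)
154^2 ≡ 241 (mod 313)
154^3 ≡ 180 (mod 313)
154^4 ≡ 176 (mod 313)
154^6 ≡ 161 (mod 313)
154^8 ≡ 302 (mod 313)
154^12 ≡ 255 (mod 313)
154^13 ≡ 145 (mod 313)
154^24 ≡ 234 (mod 313)
154^26 ≡ 54 (mod 313)
154^39 ≡ 5 (mod 313)
154^52 ≡ 99 (mod 313)
154^78 ≡ 25 (mod 313)
154^104 ≡ 98 (mod 313)
154^156 ≡ 312 (mod 313)
154^312 ≡ 1 (mod 313) ✓
Therefore the multiplicative order of 154 modulo 313 is 312.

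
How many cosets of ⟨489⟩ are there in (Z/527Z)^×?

8

ord(489) | φ(527) = φ(17·31) = (17−1)·(31−1) = 16·30 = 480 = 2^5 · 3 · 5.
Divisors of 480: 1, 2, 3, 4, 5, 6, 8, 10, 12, 15, 16, 20, 24, 30, 32, 40, 48, 60, 80, 96, 120, 160, 240, 480.
Compute 489^d (mod 527) for the divisors d until we hit 1:
489^1 ≡ 489 (mod 527)
489^2 ≡ 390 (mod 527)
489^3 ≡ 463 (mod 527)
489^4 ≡ 324 (mod 527)
489^5 ≡ 336 (mod 527)
489^6 ≡ 407 (mod 527)
489^8 ≡ 103 (mod 527)
489^10 ≡ 118 (mod 527)
489^12 ≡ 171 (mod 527)
489^15 ≡ 123 (mod 527)
489^16 ≡ 69 (mod 527)
489^20 ≡ 222 (mod 527)
489^24 ≡ 256 (mod 527)
489^30 ≡ 373 (mod 527)
489^32 ≡ 18 (mod 527)
489^40 ≡ 273 (mod 527)
489^48 ≡ 188 (mod 527)
489^60 ≡ 1 (mod 527) ✓
Thus |⟨489⟩| = ord(489) = 60.
The index is φ(527) / ord(489) = 480 / 60 = 8.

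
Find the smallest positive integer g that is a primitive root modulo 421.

2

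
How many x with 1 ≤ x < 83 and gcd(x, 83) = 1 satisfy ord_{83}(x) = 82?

40

φ(83) = 83 − 1 = 82 = 2 · 41.
Since (Z/83Z)^× is cyclic of order 82, the number of elements of order d is φ(d) when d | 82 and 0 otherwise.
82 = 2 · 41 divides 82, and φ(82) = 40.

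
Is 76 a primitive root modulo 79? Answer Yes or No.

No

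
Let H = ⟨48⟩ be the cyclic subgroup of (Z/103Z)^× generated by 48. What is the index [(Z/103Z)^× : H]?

ord(48) | φ(103) = 103 − 1 = 102 = 2 · 3 · 17.
Divisors of 102: 1, 2, 3, 6, 17, 34, 51, 102.
Evaluate successive powers at the divisors of 102:
48^1 ≡ 48
48^2 ≡ 38
48^3 ≡ 73
48^6 ≡ 76
48^17 ≡ 47
48^34 ≡ 46
48^51 ≡ 102
48^102 ≡ 1
The order of 48 is 102, so the subgroup it generates has 102 elements.
[(Z/103Z)^× : ⟨48⟩] = 102/102 = 1.

1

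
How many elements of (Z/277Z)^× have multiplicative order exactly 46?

φ(277) = 277 − 1 = 276 = 2^2 · 3 · 23.
(Z/277Z)^× is cyclic (|G| = 276); a cyclic group of order m has exactly φ(d) elements of each order d | m, and none otherwise.
46 = 2 · 23 divides 276, and φ(46) = 22.

22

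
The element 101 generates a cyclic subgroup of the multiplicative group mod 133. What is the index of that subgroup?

6

The order of 101 must divide φ(133) = φ(7·19) = (7−1)·(19−1) = 6·18 = 108 = 2^2 · 3^3.
Divisors of 108: 1, 2, 3, 4, 6, 9, 12, 18, 27, 36, 54, 108.
Check 101^d mod 133 for each divisor in increasing order:
101^1 ≡ 101 (mod 133)
101^2 ≡ 93 (mod 133)
101^3 ≡ 83 (mod 133)
101^4 ≡ 4 (mod 133)
101^6 ≡ 106 (mod 133)
101^9 ≡ 20 (mod 133)
101^12 ≡ 64 (mod 133)
101^18 ≡ 1 (mod 133) ✓
So ord_133(101) = 18, hence |⟨101⟩| = 18.
Index = |(Z/133Z)^×| / |⟨101⟩| = 108 / 18 = 6.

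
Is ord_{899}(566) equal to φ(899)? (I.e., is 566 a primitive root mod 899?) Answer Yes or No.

No

899 = 29 · 31 is a product of two distinct odd primes, so (Z/899Z)^× ≅ (Z/29Z)^× × (Z/31Z)^× is not cyclic.
No primitive root modulo 899 exists; in particular 566 is not one.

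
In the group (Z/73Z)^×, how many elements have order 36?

φ(73) = 73 − 1 = 72 = 2^3 · 3^2.
(Z/73Z)^× is cyclic (|G| = 72); a cyclic group of order m has exactly φ(d) elements of each order d | m, and none otherwise.
36 = 2^2 · 3^2 divides 72, and φ(36) = 12.

12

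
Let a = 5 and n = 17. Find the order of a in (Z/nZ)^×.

Since 5 ∈ (Z/17Z)^×, its order divides φ(17) = 17 − 1 = 16 = 2^4.
Divisors of 16: 1, 2, 4, 8, 16.
Compute 5^d (mod 17) for the divisors d until we hit 1:
5^1 ≡ 5
5^2 ≡ 8
5^4 ≡ 13
5^8 ≡ 16
5^16 ≡ 1
Hence ord(5) = 16.

16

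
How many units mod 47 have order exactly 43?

φ(47) = 47 − 1 = 46 = 2 · 23.
(Z/47Z)^× is cyclic (|G| = 46); a cyclic group of order m has exactly φ(d) elements of each order d | m, and none otherwise.
Since 43 ∤ 46, the count is 0.

0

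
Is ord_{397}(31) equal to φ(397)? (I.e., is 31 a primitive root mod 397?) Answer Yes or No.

φ(397) = 397 − 1 = 396 = 2^2 · 3^2 · 11.
It suffices to check that the order of 31 is not a proper divisor of 396: compute 31^(396/q) for q ∈ {2, 3, 11}.
31^198 ≡ 1 (mod 397)  [q = 2: ≡ 1 ✗]
31^132 ≡ 1 (mod 397)  [q = 3: ≡ 1 ✗]
31^36 ≡ 16 (mod 397)  [q = 11: ≢ 1 ✓]
Since 31^198 ≡ 1, the order of 31 divides 198 < 396, so 31 is not a primitive root.

No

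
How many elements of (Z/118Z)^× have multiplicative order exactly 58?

φ(118) = φ(2)·φ(59) = 1·58 = 58 = 2 · 29.
Since (Z/118Z)^× is cyclic of order 58, the number of elements of order d is φ(d) when d | 58 and 0 otherwise.
58 = 2 · 29 divides 58, and φ(58) = 28.

28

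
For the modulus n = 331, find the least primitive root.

φ(331) = 331 − 1 = 330 = 2 · 3 · 5 · 11.
g is a primitive root iff g^(330/q) ≢ 1 (mod 331) for each prime q ∈ {2, 3, 5, 11}.
g = 2: 2^165 ≡ 330; 2^110 ≡ 299; 2^66 ≡ 64; 2^30 ≡ 1 — hits 1, so not a primitive root.
g = 3: 3^165 ≡ 330; 3^110 ≡ 299; 3^66 ≡ 64; 3^30 ≡ 270 — none is 1, so 3 is a primitive root.
The smallest primitive root modulo 331 is 3.

3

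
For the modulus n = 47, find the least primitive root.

5

φ(47) = 47 − 1 = 46 = 2 · 23.
Test candidates g = 2, 3, … against the prime factors q ∈ {2, 23} of φ(47): g is a generator iff g^(46/q) ≢ 1 for every such q.
g = 2: 2^23 ≡ 1 — hits 1, so not a primitive root.
g = 3: 3^23 ≡ 1 — hits 1, so not a primitive root.
g = 4: 4^23 ≡ 1 — hits 1, so not a primitive root.
g = 5: 5^23 ≡ 46; 5^2 ≡ 25 — none is 1, so 5 is a primitive root.
So 5 is the smallest generator of (Z/47Z)^×.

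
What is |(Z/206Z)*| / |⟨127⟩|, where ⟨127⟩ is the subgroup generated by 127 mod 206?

By Lagrange's theorem, ord_206(127) divides φ(206) = φ(2)·φ(103) = 1·102 = 102 = 2 · 3 · 17.
Divisors of 102: 1, 2, 3, 6, 17, 34, 51, 102.
Evaluate successive powers at the divisors of 102:
127^1 ≡ 127 (mod 206)
127^2 ≡ 61 (mod 206)
127^3 ≡ 125 (mod 206)
127^6 ≡ 175 (mod 206)
127^17 ≡ 205 (mod 206)
127^34 ≡ 1 (mod 206) ✓
The order of 127 is 34, so the subgroup it generates has 34 elements.
Index = |(Z/206Z)^×| / |⟨127⟩| = 102 / 34 = 3.

3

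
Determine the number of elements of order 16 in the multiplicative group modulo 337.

8

φ(337) = 337 − 1 = 336 = 2^4 · 3 · 7.
Since (Z/337Z)^× is cyclic of order 336, the number of elements of order d is φ(d) when d | 336 and 0 otherwise.
16 = 2^4 divides 336, and φ(16) = 8.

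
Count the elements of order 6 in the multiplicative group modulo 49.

φ(49) = φ(7^2) = 7·(7−1) = 42 = 2 · 3 · 7.
(Z/49Z)^× is cyclic (|G| = 42); a cyclic group of order m has exactly φ(d) elements of each order d | m, and none otherwise.
6 = 2 · 3 divides 42, and φ(6) = 2.

2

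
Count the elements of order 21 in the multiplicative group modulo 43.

12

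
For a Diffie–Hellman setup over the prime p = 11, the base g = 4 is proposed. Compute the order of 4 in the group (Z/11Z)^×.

5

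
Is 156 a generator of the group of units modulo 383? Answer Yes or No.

Yes

φ(383) = 383 − 1 = 382 = 2 · 191.
Test 156^(382/q) mod 383 for each prime factor q of 382:
156^191 ≡ 382 (mod 383)  [q = 2: ≢ 1 ✓]
156^2 ≡ 207 (mod 383)  [q = 191: ≢ 1 ✓]
All checks pass, so 156 has order 382 and is a primitive root modulo 383.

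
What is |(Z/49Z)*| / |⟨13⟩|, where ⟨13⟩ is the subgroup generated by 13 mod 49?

The order of 13 must divide φ(49) = φ(7^2) = 7·(7−1) = 42 = 2 · 3 · 7.
Divisors of 42: 1, 2, 3, 6, 7, 14, 21, 42.
Compute 13^d (mod 49) for the divisors d until we hit 1:
13^1 ≡ 13 (mod 49)
13^2 ≡ 22 (mod 49)
13^3 ≡ 41 (mod 49)
13^6 ≡ 15 (mod 49)
13^7 ≡ 48 (mod 49)
13^14 ≡ 1 (mod 49) ✓
The order of 13 is 14, so the subgroup it generates has 14 elements.
The index is φ(49) / ord(13) = 42 / 14 = 3.

3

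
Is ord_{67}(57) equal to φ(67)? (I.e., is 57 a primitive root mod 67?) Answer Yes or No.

φ(67) = 67 − 1 = 66 = 2 · 3 · 11.
57 is a primitive root mod 67 iff 57^(φ(67)/q) ≢ 1 for every prime q | φ(67), i.e. q ∈ {2, 3, 11}.
57^33 ≡ 66 (mod 67)  [q = 2: ≢ 1 ✓]
57^22 ≡ 37 (mod 67)  [q = 3: ≢ 1 ✓]
57^6 ≡ 25 (mod 67)  [q = 11: ≢ 1 ✓]
All checks pass, so 57 has order 66 and is a primitive root modulo 67.

Yes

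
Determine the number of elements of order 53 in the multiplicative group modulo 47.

0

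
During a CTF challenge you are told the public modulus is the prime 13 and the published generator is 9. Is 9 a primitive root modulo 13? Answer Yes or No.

No

φ(13) = 13 − 1 = 12 = 2^2 · 3.
Test 9^(12/q) mod 13 for each prime factor q of 12:
9^6 ≡ 1 (mod 13)  [q = 2: ≡ 1 ✗]
9^4 ≡ 9 (mod 13)  [q = 3: ≢ 1 ✓]
Since 9^6 ≡ 1, the order of 9 divides 6 < 12, so 9 is not a primitive root.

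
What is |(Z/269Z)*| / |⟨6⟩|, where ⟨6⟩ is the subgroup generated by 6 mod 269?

2

Since 6 ∈ (Z/269Z)^×, its order divides φ(269) = 269 − 1 = 268 = 2^2 · 67.
Divisors of 268: 1, 2, 4, 67, 134, 268.
Test each divisor d:
6^1 ≡ 6
6^2 ≡ 36
6^4 ≡ 220
6^67 ≡ 268
6^134 ≡ 1
Thus |⟨6⟩| = ord(6) = 134.
Index = |(Z/269Z)^×| / |⟨6⟩| = 268 / 134 = 2.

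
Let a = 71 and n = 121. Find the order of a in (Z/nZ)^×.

The order of 71 must divide φ(121) = φ(11^2) = 11·(11−1) = 110 = 2 · 5 · 11.
Divisors of 110: 1, 2, 5, 10, 11, 22, 55, 110.
Evaluate successive powers at the divisors of 110:
71^1 ≡ 71
71^2 ≡ 80
71^5 ≡ 45
71^10 ≡ 89
71^11 ≡ 27
71^22 ≡ 3
71^55 ≡ 1
The smallest such exponent is 55, so the order of 71 is 55.

55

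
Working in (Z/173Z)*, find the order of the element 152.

43

The order of 152 must divide φ(173) = 173 − 1 = 172 = 2^2 · 43.
Divisors of 172: 1, 2, 4, 43, 86, 172.
Evaluate successive powers at the divisors of 172:
152^1 ≡ 152
152^2 ≡ 95
152^4 ≡ 29
152^43 ≡ 1
Hence ord(152) = 43.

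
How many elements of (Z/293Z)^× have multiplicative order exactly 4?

φ(293) = 293 − 1 = 292 = 2^2 · 73.
Since (Z/293Z)^× is cyclic of order 292, the number of elements of order d is φ(d) when d | 292 and 0 otherwise.
4 = 2^2 divides 292, and φ(4) = 2.

2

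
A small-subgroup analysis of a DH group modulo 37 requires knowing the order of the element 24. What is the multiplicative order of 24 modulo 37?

36

ord(24) | φ(37) = 37 − 1 = 36 = 2^2 · 3^2.
Divisors of 36: 1, 2, 3, 4, 6, 9, 12, 18, 36.
Evaluate successive powers at the divisors of 36:
24^1 ≡ 24
24^2 ≡ 21
24^3 ≡ 23
24^4 ≡ 34
24^6 ≡ 11
24^9 ≡ 31
24^12 ≡ 10
24^18 ≡ 36
24^36 ≡ 1
Therefore the multiplicative order of 24 modulo 37 is 36.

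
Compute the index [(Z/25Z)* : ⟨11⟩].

4

By Lagrange's theorem, ord_25(11) divides φ(25) = φ(5^2) = 5·(5−1) = 20 = 2^2 · 5.
Divisors of 20: 1, 2, 4, 5, 10, 20.
Test each divisor d:
11^1 ≡ 11 (mod 25)
11^2 ≡ 21 (mod 25)
11^4 ≡ 16 (mod 25)
11^5 ≡ 1 (mod 25) ✓
The order of 11 is 5, so the subgroup it generates has 5 elements.
The index is φ(25) / ord(11) = 20 / 5 = 4.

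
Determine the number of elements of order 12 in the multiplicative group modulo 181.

φ(181) = 181 − 1 = 180 = 2^2 · 3^2 · 5.
Since (Z/181Z)^× is cyclic of order 180, the number of elements of order d is φ(d) when d | 180 and 0 otherwise.
12 = 2^2 · 3 divides 180, and φ(12) = 4.

4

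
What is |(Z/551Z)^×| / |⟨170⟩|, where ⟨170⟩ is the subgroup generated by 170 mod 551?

Since 170 ∈ (Z/551Z)^×, its order divides φ(551) = φ(19·29) = (19−1)·(29−1) = 18·28 = 504 = 2^3 · 3^2 · 7.
Divisors of 504: 1, 2, 3, 4, 6, 7, 8, 9, 12, 14, 18, 21, 24, 28, 36, 42, 56, 63, 72, 84, 126, 168, 252, 504.
Test each divisor d:
170^1 ≡ 170
170^2 ≡ 248
170^3 ≡ 284
170^4 ≡ 343
170^6 ≡ 210
170^7 ≡ 436
170^8 ≡ 286
170^9 ≡ 132
170^12 ≡ 20
170^14 ≡ 1
Thus |⟨170⟩| = ord(170) = 14.
[(Z/551Z)^× : ⟨170⟩] = 504/14 = 36.

36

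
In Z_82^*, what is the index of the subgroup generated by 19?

1

The order of 19 must divide φ(82) = φ(2)·φ(41) = 1·40 = 40 = 2^3 · 5.
Divisors of 40: 1, 2, 4, 5, 8, 10, 20, 40.
Test each divisor d:
19^1 ≡ 19 (mod 82)
19^2 ≡ 33 (mod 82)
19^4 ≡ 23 (mod 82)
19^5 ≡ 27 (mod 82)
19^8 ≡ 37 (mod 82)
19^10 ≡ 73 (mod 82)
19^20 ≡ 81 (mod 82)
19^40 ≡ 1 (mod 82) ✓
Thus |⟨19⟩| = ord(19) = 40.
[(Z/82Z)^× : ⟨19⟩] = 40/40 = 1.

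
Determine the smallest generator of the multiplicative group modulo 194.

5

φ(194) = φ(2)·φ(97) = 1·96 = 96 = 2^5 · 3.
Test candidates g = 2, 3, … against the prime factors q ∈ {2, 3} of φ(194): g is a generator iff g^(96/q) ≢ 1 for every such q.
g = 2: gcd(2, 194) = 2 > 1, not a unit — skip.
g = 3: 3^48 ≡ 1 — hits 1, so not a primitive root.
g = 4: gcd(4, 194) = 2 > 1, not a unit — skip.
g = 5: 5^48 ≡ 193; 5^32 ≡ 35 — none is 1, so 5 is a primitive root.
So 5 is the smallest generator of (Z/194Z)^×.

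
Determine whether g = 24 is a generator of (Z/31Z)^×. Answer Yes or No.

Yes

φ(31) = 31 − 1 = 30 = 2 · 3 · 5.
24 is a primitive root mod 31 iff 24^(φ(31)/q) ≢ 1 for every prime q | φ(31), i.e. q ∈ {2, 3, 5}.
24^15 ≡ 30 (mod 31)  [q = 2: ≢ 1 ✓]
24^10 ≡ 25 (mod 31)  [q = 3: ≢ 1 ✓]
24^6 ≡ 4 (mod 31)  [q = 5: ≢ 1 ✓]
All checks pass, so 24 has order 30 and is a primitive root modulo 31.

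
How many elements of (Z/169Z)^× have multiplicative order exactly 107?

φ(169) = φ(13^2) = 13·(13−1) = 156 = 2^2 · 3 · 13.
Since (Z/169Z)^× is cyclic of order 156, the number of elements of order d is φ(d) when d | 156 and 0 otherwise.
Here 156 is not a multiple of 107, so there are no elements of order 107.

0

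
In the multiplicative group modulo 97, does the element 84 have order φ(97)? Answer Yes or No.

Yes

φ(97) = 97 − 1 = 96 = 2^5 · 3.
An element g generates (Z/97Z)^× iff g^(96/q) ≢ 1 (mod 97) for each prime q ∈ {2, 3}.
84^48 ≡ 96 (mod 97)  [q = 2: ≢ 1 ✓]
84^32 ≡ 35 (mod 97)  [q = 3: ≢ 1 ✓]
None equal 1, so ord_97(84) = 96: 84 is a primitive root.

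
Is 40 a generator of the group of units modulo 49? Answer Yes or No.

Yes

φ(49) = φ(7^2) = 7·(7−1) = 42 = 2 · 3 · 7.
Test 40^(42/q) mod 49 for each prime factor q of 42:
40^21 ≡ 48 (mod 49)  [q = 2: ≢ 1 ✓]
40^14 ≡ 18 (mod 49)  [q = 3: ≢ 1 ✓]
40^6 ≡ 36 (mod 49)  [q = 7: ≢ 1 ✓]
None equal 1, so ord_49(40) = 42: 40 is a primitive root.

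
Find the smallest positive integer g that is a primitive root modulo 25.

φ(25) = φ(5^2) = 5·(5−1) = 20 = 2^2 · 5.
g is a primitive root iff g^(20/q) ≢ 1 (mod 25) for each prime q ∈ {2, 5}.
g = 2: 2^10 ≡ 24; 2^4 ≡ 16 — none is 1, so 2 is a primitive root.
So 2 is the smallest generator of (Z/25Z)^×.

2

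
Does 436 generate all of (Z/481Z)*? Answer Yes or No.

No

481 = 13 · 37 is a product of two distinct odd primes, so (Z/481Z)^× ≅ (Z/13Z)^× × (Z/37Z)^× is not cyclic.
No primitive root modulo 481 exists; in particular 436 is not one.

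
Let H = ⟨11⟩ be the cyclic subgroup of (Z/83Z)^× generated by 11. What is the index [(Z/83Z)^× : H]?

By Lagrange's theorem, ord_83(11) divides φ(83) = 83 − 1 = 82 = 2 · 41.
Divisors of 82: 1, 2, 41, 82.
Test each divisor d:
11^1 ≡ 11 (mod 83)
11^2 ≡ 38 (mod 83)
11^41 ≡ 1 (mod 83) ✓
So ord_83(11) = 41, hence |⟨11⟩| = 41.
[(Z/83Z)^× : ⟨11⟩] = 82/41 = 2.

2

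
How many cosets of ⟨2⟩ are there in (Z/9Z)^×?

Since 2 ∈ (Z/9Z)^×, its order divides φ(9) = φ(3^2) = 3·(3−1) = 6 = 2 · 3.
Divisors of 6: 1, 2, 3, 6.
Check 2^d mod 9 for each divisor in increasing order:
2^1 ≡ 2 (mod 9)
2^2 ≡ 4 (mod 9)
2^3 ≡ 8 (mod 9)
2^6 ≡ 1 (mod 9) ✓
The order of 2 is 6, so the subgroup it generates has 6 elements.
The index is φ(9) / ord(2) = 6 / 6 = 1.

1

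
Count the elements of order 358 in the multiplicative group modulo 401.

0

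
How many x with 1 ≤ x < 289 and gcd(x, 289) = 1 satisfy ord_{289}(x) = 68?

φ(289) = φ(17^2) = 17·(17−1) = 272 = 2^4 · 17.
In a cyclic group of order 272, there are φ(d) elements of order d for each divisor d of 272, and zero for non-divisors.
68 = 2^2 · 17 divides 272, and φ(68) = 32.

32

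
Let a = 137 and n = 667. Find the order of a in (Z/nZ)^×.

28

ord(137) | φ(667) = φ(23·29) = (23−1)·(29−1) = 22·28 = 616 = 2^3 · 7 · 11.
Divisors of 616: 1, 2, 4, 7, 8, 11, 14, 22, 28, 44, 56, 77, 88, 154, 308, 616.
Evaluate successive powers at the divisors of 616:
137^1 ≡ 137 (mod 667)
137^2 ≡ 93 (mod 667)
137^4 ≡ 645 (mod 667)
137^7 ≡ 505 (mod 667)
137^8 ≡ 484 (mod 667)
137^11 ≡ 229 (mod 667)
137^14 ≡ 231 (mod 667)
137^22 ≡ 415 (mod 667)
137^28 ≡ 1 (mod 667) ✓
Hence ord(137) = 28.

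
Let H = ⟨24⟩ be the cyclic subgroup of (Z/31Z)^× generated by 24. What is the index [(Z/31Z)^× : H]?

1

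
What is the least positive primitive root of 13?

2

φ(13) = 13 − 1 = 12 = 2^2 · 3.
g is a primitive root iff g^(12/q) ≢ 1 (mod 13) for each prime q ∈ {2, 3}.
g = 2: 2^6 ≡ 12; 2^4 ≡ 3 — none is 1, so 2 is a primitive root.
The smallest primitive root modulo 13 is 2.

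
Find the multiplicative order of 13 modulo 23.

Since 13 ∈ (Z/23Z)^×, its order divides φ(23) = 23 − 1 = 22 = 2 · 11.
Divisors of 22: 1, 2, 11, 22.
Compute 13^d (mod 23) for the divisors d until we hit 1:
13^1 ≡ 13 (mod 23)
13^2 ≡ 8 (mod 23)
13^11 ≡ 1 (mod 23) ✓
Hence ord(13) = 11.

11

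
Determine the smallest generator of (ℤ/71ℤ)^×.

φ(71) = 71 − 1 = 70 = 2 · 5 · 7.
g is a primitive root iff g^(70/q) ≢ 1 (mod 71) for each prime q ∈ {2, 5, 7}.
g = 2: 2^35 ≡ 1 — hits 1, so not a primitive root.
g = 3: 3^35 ≡ 1 — hits 1, so not a primitive root.
g = 4: 4^35 ≡ 1 — hits 1, so not a primitive root.
g = 5: 5^35 ≡ 1 — hits 1, so not a primitive root.
g = 6: 6^35 ≡ 1 — hits 1, so not a primitive root.
g = 7: 7^35 ≡ 70; 7^14 ≡ 54; 7^10 ≡ 45 — none is 1, so 7 is a primitive root.
The smallest primitive root modulo 71 is 7.

7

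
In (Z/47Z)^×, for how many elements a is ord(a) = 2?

1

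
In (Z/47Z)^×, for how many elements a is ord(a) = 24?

0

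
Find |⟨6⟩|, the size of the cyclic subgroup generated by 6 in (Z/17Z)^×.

16

By Lagrange's theorem, ord_17(6) divides φ(17) = 17 − 1 = 16 = 2^4.
Divisors of 16: 1, 2, 4, 8, 16.
Evaluate successive powers at the divisors of 16:
6^1 ≡ 6 (mod 17)
6^2 ≡ 2 (mod 17)
6^4 ≡ 4 (mod 17)
6^8 ≡ 16 (mod 17)
6^16 ≡ 1 (mod 17) ✓
Hence ord(6) = 16.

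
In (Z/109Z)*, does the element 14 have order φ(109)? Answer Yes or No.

φ(109) = 109 − 1 = 108 = 2^2 · 3^3.
It suffices to check that the order of 14 is not a proper divisor of 108: compute 14^(108/q) for q ∈ {2, 3}.
14^54 ≡ 108 (mod 109)  [q = 2: ≢ 1 ✓]
14^36 ≡ 63 (mod 109)  [q = 3: ≢ 1 ✓]
All checks pass, so 14 has order 108 and is a primitive root modulo 109.

Yes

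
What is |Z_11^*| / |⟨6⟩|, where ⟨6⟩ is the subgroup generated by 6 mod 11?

Since 6 ∈ (Z/11Z)^×, its order divides φ(11) = 11 − 1 = 10 = 2 · 5.
Divisors of 10: 1, 2, 5, 10.
Compute 6^d (mod 11) for the divisors d until we hit 1:
6^1 ≡ 6
6^2 ≡ 3
6^5 ≡ 10
6^10 ≡ 1
The order of 6 is 10, so the subgroup it generates has 10 elements.
The index is φ(11) / ord(6) = 10 / 10 = 1.

1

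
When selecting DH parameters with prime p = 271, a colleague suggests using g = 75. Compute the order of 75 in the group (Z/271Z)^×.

270

Since 75 ∈ (Z/271Z)^×, its order divides φ(271) = 271 − 1 = 270 = 2 · 3^3 · 5.
Divisors of 270: 1, 2, 3, 5, 6, 9, 10, 15, 18, 27, 30, 45, 54, 90, 135, 270.
Test each divisor d:
75^1 ≡ 75 (mod 271)
75^2 ≡ 205 (mod 271)
75^3 ≡ 199 (mod 271)
75^5 ≡ 145 (mod 271)
75^6 ≡ 35 (mod 271)
75^9 ≡ 190 (mod 271)
75^10 ≡ 158 (mod 271)
75^15 ≡ 146 (mod 271)
75^18 ≡ 57 (mod 271)
75^27 ≡ 261 (mod 271)
75^30 ≡ 178 (mod 271)
75^45 ≡ 243 (mod 271)
75^54 ≡ 100 (mod 271)
75^90 ≡ 242 (mod 271)
75^135 ≡ 270 (mod 271)
75^270 ≡ 1 (mod 271) ✓
So ord_271(75) = 270.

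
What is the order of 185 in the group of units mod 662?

66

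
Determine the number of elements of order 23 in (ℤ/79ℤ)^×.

0

φ(79) = 79 − 1 = 78 = 2 · 3 · 13.
Since (Z/79Z)^× is cyclic of order 78, the number of elements of order d is φ(d) when d | 78 and 0 otherwise.
23 does not divide 78, so no element of (Z/79Z)^× has order 23.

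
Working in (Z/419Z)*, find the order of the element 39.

ord(39) | φ(419) = 419 − 1 = 418 = 2 · 11 · 19.
Divisors of 418: 1, 2, 11, 19, 22, 38, 209, 418.
Check 39^d mod 419 for each divisor in increasing order:
39^1 ≡ 39
39^2 ≡ 264
39^11 ≡ 329
39^19 ≡ 348
39^22 ≡ 139
39^38 ≡ 13
39^209 ≡ 1
The smallest such exponent is 209, so the order of 39 is 209.

209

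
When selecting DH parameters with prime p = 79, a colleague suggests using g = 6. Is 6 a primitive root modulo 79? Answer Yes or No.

φ(79) = 79 − 1 = 78 = 2 · 3 · 13.
6 is a primitive root mod 79 iff 6^(φ(79)/q) ≢ 1 for every prime q | φ(79), i.e. q ∈ {2, 3, 13}.
6^39 ≡ 78 (mod 79)  [q = 2: ≢ 1 ✓]
6^26 ≡ 55 (mod 79)  [q = 3: ≢ 1 ✓]
6^6 ≡ 46 (mod 79)  [q = 13: ≢ 1 ✓]
All checks pass, so 6 has order 78 and is a primitive root modulo 79.

Yes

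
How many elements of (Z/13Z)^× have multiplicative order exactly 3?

2

φ(13) = 13 − 1 = 12 = 2^2 · 3.
Since (Z/13Z)^× is cyclic of order 12, the number of elements of order d is φ(d) when d | 12 and 0 otherwise.
3 | 12, and φ(3) = 3 − 1 = 2.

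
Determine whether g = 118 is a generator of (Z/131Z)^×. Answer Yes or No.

φ(131) = 131 − 1 = 130 = 2 · 5 · 13.
118 is a primitive root mod 131 iff 118^(φ(131)/q) ≢ 1 for every prime q | φ(131), i.e. q ∈ {2, 5, 13}.
118^65 ≡ 130 (mod 131)  [q = 2: ≢ 1 ✓]
118^26 ≡ 61 (mod 131)  [q = 5: ≢ 1 ✓]
118^10 ≡ 80 (mod 131)  [q = 13: ≢ 1 ✓]
None equal 1, so ord_131(118) = 130: 118 is a primitive root.

Yes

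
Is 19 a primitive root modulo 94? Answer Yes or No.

Yes

φ(94) = φ(2)·φ(47) = 1·46 = 46 = 2 · 23.
19 is a primitive root mod 94 iff 19^(φ(94)/q) ≢ 1 for every prime q | φ(94), i.e. q ∈ {2, 23}.
19^23 ≡ 93 (mod 94)  [q = 2: ≢ 1 ✓]
19^2 ≡ 79 (mod 94)  [q = 23: ≢ 1 ✓]
All checks pass, so 19 has order 46 and is a primitive root modulo 94.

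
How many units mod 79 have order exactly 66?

φ(79) = 79 − 1 = 78 = 2 · 3 · 13.
(Z/79Z)^× is cyclic (|G| = 78); a cyclic group of order m has exactly φ(d) elements of each order d | m, and none otherwise.
Since 66 ∤ 78, the count is 0.

0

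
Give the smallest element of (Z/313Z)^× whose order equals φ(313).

φ(313) = 313 − 1 = 312 = 2^3 · 3 · 13.
g is a primitive root iff g^(312/q) ≢ 1 (mod 313) for each prime q ∈ {2, 3, 13}.
g = 2: 2^156 ≡ 1 — hits 1, so not a primitive root.
g = 3: 3^156 ≡ 1 — hits 1, so not a primitive root.
g = 4: 4^156 ≡ 1 — hits 1, so not a primitive root.
g = 5: 5^156 ≡ 312; 5^104 ≡ 1 — hits 1, so not a primitive root.
g = 6: 6^156 ≡ 1 — hits 1, so not a primitive root.
g = 7: 7^156 ≡ 312; 7^104 ≡ 1 — hits 1, so not a primitive root.
g = 8: 8^156 ≡ 1 — hits 1, so not a primitive root.
g = 9: 9^156 ≡ 1 — hits 1, so not a primitive root.
g = 10: 10^156 ≡ 312; 10^104 ≡ 214; 10^24 ≡ 103 — none is 1, so 10 is a primitive root.
Hence the least primitive root of 313 is 10.

10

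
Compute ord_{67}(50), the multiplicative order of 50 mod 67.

66

The order of 50 must divide φ(67) = 67 − 1 = 66 = 2 · 3 · 11.
Divisors of 66: 1, 2, 3, 6, 11, 22, 33, 66.
Test each divisor d:
50^1 ≡ 50 (mod 67)
50^2 ≡ 21 (mod 67)
50^3 ≡ 45 (mod 67)
50^6 ≡ 15 (mod 67)
50^11 ≡ 38 (mod 67)
50^22 ≡ 37 (mod 67)
50^33 ≡ 66 (mod 67)
50^66 ≡ 1 (mod 67) ✓
The smallest such exponent is 66, so the order of 50 is 66.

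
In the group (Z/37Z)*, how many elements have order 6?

φ(37) = 37 − 1 = 36 = 2^2 · 3^2.
(Z/37Z)^× is cyclic (|G| = 36); a cyclic group of order m has exactly φ(d) elements of each order d | m, and none otherwise.
6 = 2 · 3 divides 36, and φ(6) = 2.

2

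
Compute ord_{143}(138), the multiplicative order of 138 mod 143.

20

Since 138 ∈ (Z/143Z)^×, its order divides φ(143) = φ(11·13) = (11−1)·(13−1) = 10·12 = 120 = 2^3 · 3 · 5.
Divisors of 120: 1, 2, 3, 4, 5, 6, 8, 10, 12, 15, 20, 24, 30, 40, 60, 120.
Evaluate successive powers at the divisors of 120:
138^1 ≡ 138 (mod 143)
138^2 ≡ 25 (mod 143)
138^3 ≡ 18 (mod 143)
138^4 ≡ 53 (mod 143)
138^5 ≡ 21 (mod 143)
138^6 ≡ 38 (mod 143)
138^8 ≡ 92 (mod 143)
138^10 ≡ 12 (mod 143)
138^12 ≡ 14 (mod 143)
138^15 ≡ 109 (mod 143)
138^20 ≡ 1 (mod 143) ✓
The smallest such exponent is 20, so the order of 138 is 20.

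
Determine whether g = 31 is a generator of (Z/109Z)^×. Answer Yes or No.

φ(109) = 109 − 1 = 108 = 2^2 · 3^3.
An element g generates (Z/109Z)^× iff g^(108/q) ≢ 1 (mod 109) for each prime q ∈ {2, 3}.
31^54 ≡ 1 (mod 109)  [q = 2: ≡ 1 ✗]
31^36 ≡ 45 (mod 109)  [q = 3: ≢ 1 ✓]
31^54 ≡ 1 shows ord(31) | 54, strictly less than φ(109); not a primitive root.

No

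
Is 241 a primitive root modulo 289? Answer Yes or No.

φ(289) = φ(17^2) = 17·(17−1) = 272 = 2^4 · 17.
An element g generates (Z/289Z)^× iff g^(272/q) ≢ 1 (mod 289) for each prime q ∈ {2, 17}.
241^136 ≡ 288 (mod 289)  [q = 2: ≢ 1 ✓]
241^16 ≡ 188 (mod 289)  [q = 17: ≢ 1 ✓]
None equal 1, so ord_289(241) = 272: 241 is a primitive root.

Yes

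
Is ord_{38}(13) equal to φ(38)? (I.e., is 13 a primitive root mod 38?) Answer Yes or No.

Yes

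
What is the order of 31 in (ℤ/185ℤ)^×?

4

The order of 31 must divide φ(185) = φ(5·37) = (5−1)·(37−1) = 4·36 = 144 = 2^4 · 3^2.
Divisors of 144: 1, 2, 3, 4, 6, 8, 9, 12, 16, 18, 24, 36, 48, 72, 144.
Test each divisor d:
31^1 ≡ 31
31^2 ≡ 36
31^3 ≡ 6
31^4 ≡ 1
Hence ord(31) = 4.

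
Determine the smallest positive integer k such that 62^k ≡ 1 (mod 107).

53

The order of 62 must divide φ(107) = 107 − 1 = 106 = 2 · 53.
Divisors of 106: 1, 2, 53, 106.
Evaluate successive powers at the divisors of 106:
62^1 ≡ 62
62^2 ≡ 99
62^53 ≡ 1
Therefore the multiplicative order of 62 modulo 107 is 53.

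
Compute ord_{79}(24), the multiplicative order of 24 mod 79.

6

ord(24) | φ(79) = 79 − 1 = 78 = 2 · 3 · 13.
Divisors of 78: 1, 2, 3, 6, 13, 26, 39, 78.
Compute 24^d (mod 79) for the divisors d until we hit 1:
24^1 ≡ 24 (mod 79)
24^2 ≡ 23 (mod 79)
24^3 ≡ 78 (mod 79)
24^6 ≡ 1 (mod 79) ✓
The smallest such exponent is 6, so the order of 24 is 6.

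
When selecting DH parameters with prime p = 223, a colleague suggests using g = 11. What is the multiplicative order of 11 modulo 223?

By Lagrange's theorem, ord_223(11) divides φ(223) = 223 − 1 = 222 = 2 · 3 · 37.
Divisors of 222: 1, 2, 3, 6, 37, 74, 111, 222.
Evaluate successive powers at the divisors of 222:
11^1 ≡ 11 (mod 223)
11^2 ≡ 121 (mod 223)
11^3 ≡ 216 (mod 223)
11^6 ≡ 49 (mod 223)
11^37 ≡ 40 (mod 223)
11^74 ≡ 39 (mod 223)
11^111 ≡ 222 (mod 223)
11^222 ≡ 1 (mod 223) ✓
So ord_223(11) = 222.

222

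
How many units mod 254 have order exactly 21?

φ(254) = φ(2)·φ(127) = 1·126 = 126 = 2 · 3^2 · 7.
In a cyclic group of order 126, there are φ(d) elements of order d for each divisor d of 126, and zero for non-divisors.
21 = 3 · 7 divides 126, and φ(21) = 12.

12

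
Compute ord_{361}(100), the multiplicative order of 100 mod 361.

171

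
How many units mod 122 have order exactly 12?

φ(122) = φ(2)·φ(61) = 1·60 = 60 = 2^2 · 3 · 5.
Since (Z/122Z)^× is cyclic of order 60, the number of elements of order d is φ(d) when d | 60 and 0 otherwise.
12 = 2^2 · 3 divides 60, and φ(12) = 4.

4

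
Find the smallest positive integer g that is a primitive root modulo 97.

5

φ(97) = 97 − 1 = 96 = 2^5 · 3.
Test candidates g = 2, 3, … against the prime factors q ∈ {2, 3} of φ(97): g is a generator iff g^(96/q) ≢ 1 for every such q.
g = 2: 2^48 ≡ 1 — hits 1, so not a primitive root.
g = 3: 3^48 ≡ 1 — hits 1, so not a primitive root.
g = 4: 4^48 ≡ 1 — hits 1, so not a primitive root.
g = 5: 5^48 ≡ 96; 5^32 ≡ 35 — none is 1, so 5 is a primitive root.
Hence the least primitive root of 97 is 5.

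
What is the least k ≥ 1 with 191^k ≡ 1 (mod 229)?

Since 191 ∈ (Z/229Z)^×, its order divides φ(229) = 229 − 1 = 228 = 2^2 · 3 · 19.
Divisors of 228: 1, 2, 3, 4, 6, 12, 19, 38, 57, 76, 114, 228.
Test each divisor d:
191^1 ≡ 191
191^2 ≡ 70
191^3 ≡ 88
191^4 ≡ 91
191^6 ≡ 187
191^12 ≡ 161
191^19 ≡ 18
191^38 ≡ 95
191^57 ≡ 107
191^76 ≡ 94
191^114 ≡ 228
191^228 ≡ 1
So ord_229(191) = 228.

228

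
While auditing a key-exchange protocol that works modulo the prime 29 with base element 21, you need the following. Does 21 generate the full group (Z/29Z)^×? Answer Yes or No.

Yes

φ(29) = 29 − 1 = 28 = 2^2 · 7.
Test 21^(28/q) mod 29 for each prime factor q of 28:
21^14 ≡ 28 (mod 29)  [q = 2: ≢ 1 ✓]
21^4 ≡ 7 (mod 29)  [q = 7: ≢ 1 ✓]
All checks pass, so 21 has order 28 and is a primitive root modulo 29.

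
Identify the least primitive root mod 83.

2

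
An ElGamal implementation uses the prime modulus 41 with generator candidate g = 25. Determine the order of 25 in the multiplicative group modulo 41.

10

By Lagrange's theorem, ord_41(25) divides φ(41) = 41 − 1 = 40 = 2^3 · 5.
Divisors of 40: 1, 2, 4, 5, 8, 10, 20, 40.
Compute 25^d (mod 41) for the divisors d until we hit 1:
25^1 ≡ 25 (mod 41)
25^2 ≡ 10 (mod 41)
25^4 ≡ 18 (mod 41)
25^5 ≡ 40 (mod 41)
25^8 ≡ 37 (mod 41)
25^10 ≡ 1 (mod 41) ✓
The smallest such exponent is 10, so the order of 25 is 10.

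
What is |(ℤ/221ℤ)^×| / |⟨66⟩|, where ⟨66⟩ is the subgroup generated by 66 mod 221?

24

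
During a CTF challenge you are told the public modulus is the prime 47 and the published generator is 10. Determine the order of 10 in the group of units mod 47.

46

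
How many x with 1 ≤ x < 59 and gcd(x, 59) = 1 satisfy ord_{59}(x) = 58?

φ(59) = 59 − 1 = 58 = 2 · 29.
In a cyclic group of order 58, there are φ(d) elements of order d for each divisor d of 58, and zero for non-divisors.
58 = 2 · 29 divides 58, and φ(58) = 28.

28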